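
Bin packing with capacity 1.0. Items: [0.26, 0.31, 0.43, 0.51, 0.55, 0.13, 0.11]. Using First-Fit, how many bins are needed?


Place items sequentially using First-Fit:
  Item 0.26 -> new Bin 1
  Item 0.31 -> Bin 1 (now 0.57)
  Item 0.43 -> Bin 1 (now 1.0)
  Item 0.51 -> new Bin 2
  Item 0.55 -> new Bin 3
  Item 0.13 -> Bin 2 (now 0.64)
  Item 0.11 -> Bin 2 (now 0.75)
Total bins used = 3

3


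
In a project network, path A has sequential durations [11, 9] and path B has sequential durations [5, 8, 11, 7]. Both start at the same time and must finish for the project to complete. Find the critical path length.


Path A total = 11 + 9 = 20
Path B total = 5 + 8 + 11 + 7 = 31
Critical path = longest path = max(20, 31) = 31

31


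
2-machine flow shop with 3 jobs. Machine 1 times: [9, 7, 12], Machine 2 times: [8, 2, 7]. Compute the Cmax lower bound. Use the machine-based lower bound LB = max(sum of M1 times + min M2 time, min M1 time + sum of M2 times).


LB1 = sum(M1 times) + min(M2 times) = 28 + 2 = 30
LB2 = min(M1 times) + sum(M2 times) = 7 + 17 = 24
Lower bound = max(LB1, LB2) = max(30, 24) = 30

30


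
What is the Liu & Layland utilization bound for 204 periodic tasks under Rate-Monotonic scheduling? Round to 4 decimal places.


Compute 2^(1/204) = 1.0034035593
Subtract 1: 1.0034035593 - 1 = 0.0034035593
Multiply by n: 204 * 0.0034035593 = 0.6943260972
Round to 4 dp: 0.6943

0.6943


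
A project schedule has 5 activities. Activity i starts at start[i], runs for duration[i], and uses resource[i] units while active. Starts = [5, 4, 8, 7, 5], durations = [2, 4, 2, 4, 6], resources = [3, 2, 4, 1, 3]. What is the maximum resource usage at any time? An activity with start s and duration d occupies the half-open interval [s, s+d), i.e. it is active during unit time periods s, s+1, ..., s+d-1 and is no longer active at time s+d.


Each activity i is active on [start_i, start_i + duration_i).
Compute total resource usage per time slot:
  t=0: active resources = [], total = 0
  t=1: active resources = [], total = 0
  t=2: active resources = [], total = 0
  t=3: active resources = [], total = 0
  t=4: active resources = [2], total = 2
  t=5: active resources = [3, 2, 3], total = 8
  t=6: active resources = [3, 2, 3], total = 8
  t=7: active resources = [2, 1, 3], total = 6
  t=8: active resources = [4, 1, 3], total = 8
  t=9: active resources = [4, 1, 3], total = 8
  t=10: active resources = [1, 3], total = 4
Peak resource demand = 8

8


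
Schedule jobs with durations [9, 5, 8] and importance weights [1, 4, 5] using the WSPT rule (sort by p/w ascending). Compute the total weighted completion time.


Compute p/w ratios and sort ascending (WSPT): [(5, 4), (8, 5), (9, 1)]
Compute weighted completion times:
  Job (p=5,w=4): C=5, w*C=4*5=20
  Job (p=8,w=5): C=13, w*C=5*13=65
  Job (p=9,w=1): C=22, w*C=1*22=22
Total weighted completion time = 107

107


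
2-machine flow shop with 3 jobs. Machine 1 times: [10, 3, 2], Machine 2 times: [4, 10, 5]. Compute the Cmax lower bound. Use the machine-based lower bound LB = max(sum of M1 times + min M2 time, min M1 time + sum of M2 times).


LB1 = sum(M1 times) + min(M2 times) = 15 + 4 = 19
LB2 = min(M1 times) + sum(M2 times) = 2 + 19 = 21
Lower bound = max(LB1, LB2) = max(19, 21) = 21

21


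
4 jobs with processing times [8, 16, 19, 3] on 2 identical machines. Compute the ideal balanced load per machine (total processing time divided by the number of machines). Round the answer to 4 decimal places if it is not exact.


Total processing time = 8 + 16 + 19 + 3 = 46
Number of machines = 2
Ideal balanced load = 46 / 2 = 23.0

23.0


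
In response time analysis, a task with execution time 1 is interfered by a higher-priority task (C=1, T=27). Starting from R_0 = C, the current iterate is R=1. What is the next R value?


R_next = C + ceil(R_prev / T_hp) * C_hp
ceil(1 / 27) = ceil(0.037) = 1
Interference = 1 * 1 = 1
R_next = 1 + 1 = 2

2


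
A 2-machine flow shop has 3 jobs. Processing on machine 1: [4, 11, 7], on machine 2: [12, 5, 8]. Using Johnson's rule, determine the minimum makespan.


Apply Johnson's rule:
  Group 1 (a <= b): [(1, 4, 12), (3, 7, 8)]
  Group 2 (a > b): [(2, 11, 5)]
Optimal job order: [1, 3, 2]
Schedule:
  Job 1: M1 done at 4, M2 done at 16
  Job 3: M1 done at 11, M2 done at 24
  Job 2: M1 done at 22, M2 done at 29
Makespan = 29

29


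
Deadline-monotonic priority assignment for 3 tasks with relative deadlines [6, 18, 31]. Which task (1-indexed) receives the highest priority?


Sort tasks by relative deadline (ascending):
  Task 1: deadline = 6
  Task 2: deadline = 18
  Task 3: deadline = 31
Priority order (highest first): [1, 2, 3]
Highest priority task = 1

1


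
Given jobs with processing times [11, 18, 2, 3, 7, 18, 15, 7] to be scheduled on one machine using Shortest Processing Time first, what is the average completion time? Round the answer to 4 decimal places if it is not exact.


Sort jobs by processing time (SPT order): [2, 3, 7, 7, 11, 15, 18, 18]
Compute completion times sequentially:
  Job 1: processing = 2, completes at 2
  Job 2: processing = 3, completes at 5
  Job 3: processing = 7, completes at 12
  Job 4: processing = 7, completes at 19
  Job 5: processing = 11, completes at 30
  Job 6: processing = 15, completes at 45
  Job 7: processing = 18, completes at 63
  Job 8: processing = 18, completes at 81
Sum of completion times = 257
Average completion time = 257/8 = 32.125

32.125


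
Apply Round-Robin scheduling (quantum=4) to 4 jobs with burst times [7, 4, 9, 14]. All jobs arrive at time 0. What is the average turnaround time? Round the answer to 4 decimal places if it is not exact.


Time quantum = 4
Execution trace:
  J1 runs 4 units, time = 4
  J2 runs 4 units, time = 8
  J3 runs 4 units, time = 12
  J4 runs 4 units, time = 16
  J1 runs 3 units, time = 19
  J3 runs 4 units, time = 23
  J4 runs 4 units, time = 27
  J3 runs 1 units, time = 28
  J4 runs 4 units, time = 32
  J4 runs 2 units, time = 34
Finish times: [19, 8, 28, 34]
Average turnaround = 89/4 = 22.25

22.25


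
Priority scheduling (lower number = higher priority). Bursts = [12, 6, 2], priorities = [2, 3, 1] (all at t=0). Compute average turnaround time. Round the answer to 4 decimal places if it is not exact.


Sort by priority (ascending = highest first):
Order: [(1, 2), (2, 12), (3, 6)]
Completion times:
  Priority 1, burst=2, C=2
  Priority 2, burst=12, C=14
  Priority 3, burst=6, C=20
Average turnaround = 36/3 = 12.0

12.0


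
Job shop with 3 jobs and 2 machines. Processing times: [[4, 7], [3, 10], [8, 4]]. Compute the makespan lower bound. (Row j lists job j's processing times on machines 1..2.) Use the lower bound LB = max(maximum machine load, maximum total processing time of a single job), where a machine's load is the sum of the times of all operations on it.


Machine loads:
  Machine 1: 4 + 3 + 8 = 15
  Machine 2: 7 + 10 + 4 = 21
Max machine load = 21
Job totals:
  Job 1: 11
  Job 2: 13
  Job 3: 12
Max job total = 13
Lower bound = max(21, 13) = 21

21


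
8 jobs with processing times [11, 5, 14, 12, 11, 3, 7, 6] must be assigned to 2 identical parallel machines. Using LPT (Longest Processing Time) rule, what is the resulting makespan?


Sort jobs in decreasing order (LPT): [14, 12, 11, 11, 7, 6, 5, 3]
Assign each job to the least loaded machine:
  Machine 1: jobs [14, 11, 6, 3], load = 34
  Machine 2: jobs [12, 11, 7, 5], load = 35
Makespan = max load = 35

35


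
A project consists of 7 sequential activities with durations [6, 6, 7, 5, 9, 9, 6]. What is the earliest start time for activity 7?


Activity 7 starts after activities 1 through 6 complete.
Predecessor durations: [6, 6, 7, 5, 9, 9]
ES = 6 + 6 + 7 + 5 + 9 + 9 = 42

42


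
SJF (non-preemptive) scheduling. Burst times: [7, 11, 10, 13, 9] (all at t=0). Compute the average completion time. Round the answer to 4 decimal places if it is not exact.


SJF order (ascending): [7, 9, 10, 11, 13]
Completion times:
  Job 1: burst=7, C=7
  Job 2: burst=9, C=16
  Job 3: burst=10, C=26
  Job 4: burst=11, C=37
  Job 5: burst=13, C=50
Average completion = 136/5 = 27.2

27.2


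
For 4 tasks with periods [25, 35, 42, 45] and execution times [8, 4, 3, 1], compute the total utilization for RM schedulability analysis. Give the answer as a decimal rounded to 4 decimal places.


Compute individual utilizations (exact fractions):
  Task 1: C/T = 8/25 (approx. 0.32)
  Task 2: C/T = 4/35 (approx. 0.1143)
  Task 3: C/T = 3/42 = 1/14 (approx. 0.0714)
  Task 4: C/T = 1/45 (approx. 0.0222)
Total utilization U = 8/25 + 4/35 + 1/14 + 1/45 = 1663/3150
Rounded to 4 decimal places: U = 0.5279
RM (Liu & Layland) bound for 4 tasks = 0.756828; compare with U = 1663/3150 (approx. 0.527937)
U <= bound, so schedulable by RM sufficient condition.

0.5279


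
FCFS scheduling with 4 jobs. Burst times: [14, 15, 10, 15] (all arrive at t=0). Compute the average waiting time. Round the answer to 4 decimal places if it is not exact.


FCFS order (as given): [14, 15, 10, 15]
Waiting times:
  Job 1: wait = 0
  Job 2: wait = 14
  Job 3: wait = 29
  Job 4: wait = 39
Sum of waiting times = 82
Average waiting time = 82/4 = 20.5

20.5


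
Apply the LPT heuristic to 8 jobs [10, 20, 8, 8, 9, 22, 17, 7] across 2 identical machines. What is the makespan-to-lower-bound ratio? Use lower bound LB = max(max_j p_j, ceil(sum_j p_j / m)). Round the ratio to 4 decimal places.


LPT order: [22, 20, 17, 10, 9, 8, 8, 7]
Machine loads after assignment: [49, 52]
LPT makespan = 52
Lower bound = max(max_job, ceil(total/2)) = max(22, 51) = 51
Ratio = 52 / 51 = 1.0196

1.0196


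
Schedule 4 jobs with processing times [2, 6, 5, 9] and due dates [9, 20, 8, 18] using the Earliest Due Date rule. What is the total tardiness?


Sort by due date (EDD order): [(5, 8), (2, 9), (9, 18), (6, 20)]
Compute completion times and tardiness:
  Job 1: p=5, d=8, C=5, tardiness=max(0,5-8)=0
  Job 2: p=2, d=9, C=7, tardiness=max(0,7-9)=0
  Job 3: p=9, d=18, C=16, tardiness=max(0,16-18)=0
  Job 4: p=6, d=20, C=22, tardiness=max(0,22-20)=2
Total tardiness = 2

2


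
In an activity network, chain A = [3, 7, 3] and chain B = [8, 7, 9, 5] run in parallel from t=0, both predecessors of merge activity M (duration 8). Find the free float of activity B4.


ES(B4) = sum of predecessors on chain B = 24
EF(B4) = ES + duration = 24 + 5 = 29
Successor of B4 is M. ES(M) = max(sum(A), sum(B)) = max(13, 29) = 29
Free float = ES(successor) - EF(current) = 29 - 29 = 0

0


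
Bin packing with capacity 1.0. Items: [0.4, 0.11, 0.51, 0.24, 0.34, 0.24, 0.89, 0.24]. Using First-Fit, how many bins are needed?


Place items sequentially using First-Fit:
  Item 0.4 -> new Bin 1
  Item 0.11 -> Bin 1 (now 0.51)
  Item 0.51 -> new Bin 2
  Item 0.24 -> Bin 1 (now 0.75)
  Item 0.34 -> Bin 2 (now 0.85)
  Item 0.24 -> Bin 1 (now 0.99)
  Item 0.89 -> new Bin 3
  Item 0.24 -> new Bin 4
Total bins used = 4

4


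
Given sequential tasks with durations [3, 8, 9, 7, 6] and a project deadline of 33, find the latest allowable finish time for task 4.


LF(activity 4) = deadline - sum of successor durations
Successors: activities 5 through 5 with durations [6]
Sum of successor durations = 6
LF = 33 - 6 = 27

27


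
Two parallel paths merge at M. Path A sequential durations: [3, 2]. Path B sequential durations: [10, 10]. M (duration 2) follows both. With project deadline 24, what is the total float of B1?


Forward pass: ES(B1) = sum of predecessors on chain B = 0
EF = ES + duration = 0 + 10 = 10
Backward pass: LF(M) = deadline = 24; LS(M) = 24 - 2 = 22
LF(B1) = LS(M) - sum(successors on chain B) = 22 - 10 = 12
LS = LF - duration = 12 - 10 = 2
Total float = LS - ES = 2 - 0 = 2

2


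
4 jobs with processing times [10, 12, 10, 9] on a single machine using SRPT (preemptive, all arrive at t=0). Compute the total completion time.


Since all jobs arrive at t=0, SRPT equals SPT ordering.
SPT order: [9, 10, 10, 12]
Completion times:
  Job 1: p=9, C=9
  Job 2: p=10, C=19
  Job 3: p=10, C=29
  Job 4: p=12, C=41
Total completion time = 9 + 19 + 29 + 41 = 98

98


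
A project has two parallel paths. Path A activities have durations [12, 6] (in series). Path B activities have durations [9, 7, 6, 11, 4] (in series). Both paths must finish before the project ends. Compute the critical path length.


Path A total = 12 + 6 = 18
Path B total = 9 + 7 + 6 + 11 + 4 = 37
Critical path = longest path = max(18, 37) = 37

37


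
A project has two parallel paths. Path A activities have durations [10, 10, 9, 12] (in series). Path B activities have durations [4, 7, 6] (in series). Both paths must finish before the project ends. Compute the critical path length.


Path A total = 10 + 10 + 9 + 12 = 41
Path B total = 4 + 7 + 6 = 17
Critical path = longest path = max(41, 17) = 41

41


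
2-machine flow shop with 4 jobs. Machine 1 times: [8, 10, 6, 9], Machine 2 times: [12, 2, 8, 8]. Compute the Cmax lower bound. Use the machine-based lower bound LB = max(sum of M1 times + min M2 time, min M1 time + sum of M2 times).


LB1 = sum(M1 times) + min(M2 times) = 33 + 2 = 35
LB2 = min(M1 times) + sum(M2 times) = 6 + 30 = 36
Lower bound = max(LB1, LB2) = max(35, 36) = 36

36


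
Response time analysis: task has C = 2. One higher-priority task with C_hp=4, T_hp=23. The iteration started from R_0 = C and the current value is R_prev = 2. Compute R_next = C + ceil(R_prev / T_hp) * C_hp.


R_next = C + ceil(R_prev / T_hp) * C_hp
ceil(2 / 23) = ceil(0.087) = 1
Interference = 1 * 4 = 4
R_next = 2 + 4 = 6

6


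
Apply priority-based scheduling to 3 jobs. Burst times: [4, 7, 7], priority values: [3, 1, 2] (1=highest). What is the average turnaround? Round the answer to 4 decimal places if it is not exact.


Sort by priority (ascending = highest first):
Order: [(1, 7), (2, 7), (3, 4)]
Completion times:
  Priority 1, burst=7, C=7
  Priority 2, burst=7, C=14
  Priority 3, burst=4, C=18
Average turnaround = 39/3 = 13.0

13.0


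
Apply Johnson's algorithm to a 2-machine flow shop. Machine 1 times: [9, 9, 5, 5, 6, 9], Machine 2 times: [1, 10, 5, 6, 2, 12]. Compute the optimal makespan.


Apply Johnson's rule:
  Group 1 (a <= b): [(3, 5, 5), (4, 5, 6), (2, 9, 10), (6, 9, 12)]
  Group 2 (a > b): [(5, 6, 2), (1, 9, 1)]
Optimal job order: [3, 4, 2, 6, 5, 1]
Schedule:
  Job 3: M1 done at 5, M2 done at 10
  Job 4: M1 done at 10, M2 done at 16
  Job 2: M1 done at 19, M2 done at 29
  Job 6: M1 done at 28, M2 done at 41
  Job 5: M1 done at 34, M2 done at 43
  Job 1: M1 done at 43, M2 done at 44
Makespan = 44

44


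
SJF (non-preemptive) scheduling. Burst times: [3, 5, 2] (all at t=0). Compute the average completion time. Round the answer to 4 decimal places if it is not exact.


SJF order (ascending): [2, 3, 5]
Completion times:
  Job 1: burst=2, C=2
  Job 2: burst=3, C=5
  Job 3: burst=5, C=10
Average completion = 17/3 = 5.6667

5.6667


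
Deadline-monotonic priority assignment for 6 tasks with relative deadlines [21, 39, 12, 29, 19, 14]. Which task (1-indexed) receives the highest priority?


Sort tasks by relative deadline (ascending):
  Task 3: deadline = 12
  Task 6: deadline = 14
  Task 5: deadline = 19
  Task 1: deadline = 21
  Task 4: deadline = 29
  Task 2: deadline = 39
Priority order (highest first): [3, 6, 5, 1, 4, 2]
Highest priority task = 3

3


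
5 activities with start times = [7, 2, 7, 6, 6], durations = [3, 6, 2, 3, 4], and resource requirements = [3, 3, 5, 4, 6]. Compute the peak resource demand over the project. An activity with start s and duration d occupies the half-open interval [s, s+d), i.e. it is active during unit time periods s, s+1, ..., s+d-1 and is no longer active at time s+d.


Each activity i is active on [start_i, start_i + duration_i).
Compute total resource usage per time slot:
  t=0: active resources = [], total = 0
  t=1: active resources = [], total = 0
  t=2: active resources = [3], total = 3
  t=3: active resources = [3], total = 3
  t=4: active resources = [3], total = 3
  t=5: active resources = [3], total = 3
  t=6: active resources = [3, 4, 6], total = 13
  t=7: active resources = [3, 3, 5, 4, 6], total = 21
  t=8: active resources = [3, 5, 4, 6], total = 18
  t=9: active resources = [3, 6], total = 9
Peak resource demand = 21

21


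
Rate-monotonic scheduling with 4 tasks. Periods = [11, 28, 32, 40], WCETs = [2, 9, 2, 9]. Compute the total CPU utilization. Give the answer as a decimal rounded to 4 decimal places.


Compute individual utilizations (exact fractions):
  Task 1: C/T = 2/11 (approx. 0.1818)
  Task 2: C/T = 9/28 (approx. 0.3214)
  Task 3: C/T = 2/32 = 1/16 (approx. 0.0625)
  Task 4: C/T = 9/40 (approx. 0.225)
Total utilization U = 2/11 + 9/28 + 1/16 + 9/40 = 4871/6160
Rounded to 4 decimal places: U = 0.7907
RM (Liu & Layland) bound for 4 tasks = 0.756828; compare with U = 4871/6160 (approx. 0.790747)
bound < U <= 1, so the RM sufficient condition is not met (inconclusive; an exact test such as response-time analysis is needed).

0.7907


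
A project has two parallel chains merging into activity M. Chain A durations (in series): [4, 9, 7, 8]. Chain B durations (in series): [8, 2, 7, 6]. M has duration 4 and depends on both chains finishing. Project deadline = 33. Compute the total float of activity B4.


Forward pass: ES(B4) = sum of predecessors on chain B = 17
EF = ES + duration = 17 + 6 = 23
Backward pass: LF(M) = deadline = 33; LS(M) = 33 - 4 = 29
LF(B4) = LS(M) - sum(successors on chain B) = 29 - 0 = 29
LS = LF - duration = 29 - 6 = 23
Total float = LS - ES = 23 - 17 = 6

6


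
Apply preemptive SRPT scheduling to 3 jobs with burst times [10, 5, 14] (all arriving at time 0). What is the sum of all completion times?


Since all jobs arrive at t=0, SRPT equals SPT ordering.
SPT order: [5, 10, 14]
Completion times:
  Job 1: p=5, C=5
  Job 2: p=10, C=15
  Job 3: p=14, C=29
Total completion time = 5 + 15 + 29 = 49

49


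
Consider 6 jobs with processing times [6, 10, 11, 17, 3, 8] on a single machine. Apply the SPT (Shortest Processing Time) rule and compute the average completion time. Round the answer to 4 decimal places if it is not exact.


Sort jobs by processing time (SPT order): [3, 6, 8, 10, 11, 17]
Compute completion times sequentially:
  Job 1: processing = 3, completes at 3
  Job 2: processing = 6, completes at 9
  Job 3: processing = 8, completes at 17
  Job 4: processing = 10, completes at 27
  Job 5: processing = 11, completes at 38
  Job 6: processing = 17, completes at 55
Sum of completion times = 149
Average completion time = 149/6 = 24.8333

24.8333


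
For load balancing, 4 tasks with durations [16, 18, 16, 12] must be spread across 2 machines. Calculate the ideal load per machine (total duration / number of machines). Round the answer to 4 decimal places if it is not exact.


Total processing time = 16 + 18 + 16 + 12 = 62
Number of machines = 2
Ideal balanced load = 62 / 2 = 31.0

31.0


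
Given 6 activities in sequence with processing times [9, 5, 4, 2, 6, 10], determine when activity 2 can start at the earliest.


Activity 2 starts after activities 1 through 1 complete.
Predecessor durations: [9]
ES = 9 = 9

9


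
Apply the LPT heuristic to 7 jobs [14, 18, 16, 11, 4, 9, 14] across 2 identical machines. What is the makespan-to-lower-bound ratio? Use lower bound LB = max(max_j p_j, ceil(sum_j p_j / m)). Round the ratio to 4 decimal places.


LPT order: [18, 16, 14, 14, 11, 9, 4]
Machine loads after assignment: [45, 41]
LPT makespan = 45
Lower bound = max(max_job, ceil(total/2)) = max(18, 43) = 43
Ratio = 45 / 43 = 1.0465

1.0465


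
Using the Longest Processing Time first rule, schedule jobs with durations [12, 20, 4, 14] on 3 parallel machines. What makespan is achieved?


Sort jobs in decreasing order (LPT): [20, 14, 12, 4]
Assign each job to the least loaded machine:
  Machine 1: jobs [20], load = 20
  Machine 2: jobs [14], load = 14
  Machine 3: jobs [12, 4], load = 16
Makespan = max load = 20

20


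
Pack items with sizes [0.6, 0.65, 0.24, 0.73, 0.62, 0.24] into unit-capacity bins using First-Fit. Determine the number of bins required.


Place items sequentially using First-Fit:
  Item 0.6 -> new Bin 1
  Item 0.65 -> new Bin 2
  Item 0.24 -> Bin 1 (now 0.84)
  Item 0.73 -> new Bin 3
  Item 0.62 -> new Bin 4
  Item 0.24 -> Bin 2 (now 0.89)
Total bins used = 4

4


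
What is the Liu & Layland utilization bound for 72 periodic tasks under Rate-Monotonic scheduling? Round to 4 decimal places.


Compute 2^(1/72) = 1.0096735332
Subtract 1: 1.0096735332 - 1 = 0.0096735332
Multiply by n: 72 * 0.0096735332 = 0.6964943904
Round to 4 dp: 0.6965

0.6965


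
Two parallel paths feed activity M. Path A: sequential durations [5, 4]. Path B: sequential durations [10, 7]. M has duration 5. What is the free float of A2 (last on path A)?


ES(A2) = sum of predecessors on chain A = 5
EF(A2) = ES + duration = 5 + 4 = 9
Successor of A2 is M. ES(M) = max(sum(A), sum(B)) = max(9, 17) = 17
Free float = ES(successor) - EF(current) = 17 - 9 = 8

8


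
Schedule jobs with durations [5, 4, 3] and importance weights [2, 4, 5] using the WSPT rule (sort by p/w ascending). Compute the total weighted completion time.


Compute p/w ratios and sort ascending (WSPT): [(3, 5), (4, 4), (5, 2)]
Compute weighted completion times:
  Job (p=3,w=5): C=3, w*C=5*3=15
  Job (p=4,w=4): C=7, w*C=4*7=28
  Job (p=5,w=2): C=12, w*C=2*12=24
Total weighted completion time = 67

67


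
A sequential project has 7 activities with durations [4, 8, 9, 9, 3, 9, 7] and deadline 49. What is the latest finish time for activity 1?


LF(activity 1) = deadline - sum of successor durations
Successors: activities 2 through 7 with durations [8, 9, 9, 3, 9, 7]
Sum of successor durations = 45
LF = 49 - 45 = 4

4


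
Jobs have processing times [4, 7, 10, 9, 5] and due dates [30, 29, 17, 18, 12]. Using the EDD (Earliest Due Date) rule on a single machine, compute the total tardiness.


Sort by due date (EDD order): [(5, 12), (10, 17), (9, 18), (7, 29), (4, 30)]
Compute completion times and tardiness:
  Job 1: p=5, d=12, C=5, tardiness=max(0,5-12)=0
  Job 2: p=10, d=17, C=15, tardiness=max(0,15-17)=0
  Job 3: p=9, d=18, C=24, tardiness=max(0,24-18)=6
  Job 4: p=7, d=29, C=31, tardiness=max(0,31-29)=2
  Job 5: p=4, d=30, C=35, tardiness=max(0,35-30)=5
Total tardiness = 13

13


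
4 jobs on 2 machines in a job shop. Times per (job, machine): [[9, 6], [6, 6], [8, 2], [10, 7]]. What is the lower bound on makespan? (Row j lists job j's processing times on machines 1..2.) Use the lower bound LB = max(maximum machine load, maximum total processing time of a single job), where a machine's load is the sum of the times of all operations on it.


Machine loads:
  Machine 1: 9 + 6 + 8 + 10 = 33
  Machine 2: 6 + 6 + 2 + 7 = 21
Max machine load = 33
Job totals:
  Job 1: 15
  Job 2: 12
  Job 3: 10
  Job 4: 17
Max job total = 17
Lower bound = max(33, 17) = 33

33


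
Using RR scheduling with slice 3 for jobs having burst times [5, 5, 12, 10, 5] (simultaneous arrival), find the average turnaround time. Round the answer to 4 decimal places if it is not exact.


Time quantum = 3
Execution trace:
  J1 runs 3 units, time = 3
  J2 runs 3 units, time = 6
  J3 runs 3 units, time = 9
  J4 runs 3 units, time = 12
  J5 runs 3 units, time = 15
  J1 runs 2 units, time = 17
  J2 runs 2 units, time = 19
  J3 runs 3 units, time = 22
  J4 runs 3 units, time = 25
  J5 runs 2 units, time = 27
  J3 runs 3 units, time = 30
  J4 runs 3 units, time = 33
  J3 runs 3 units, time = 36
  J4 runs 1 units, time = 37
Finish times: [17, 19, 36, 37, 27]
Average turnaround = 136/5 = 27.2

27.2


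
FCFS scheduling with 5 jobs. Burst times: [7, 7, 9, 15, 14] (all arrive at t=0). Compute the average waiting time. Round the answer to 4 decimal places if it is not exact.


FCFS order (as given): [7, 7, 9, 15, 14]
Waiting times:
  Job 1: wait = 0
  Job 2: wait = 7
  Job 3: wait = 14
  Job 4: wait = 23
  Job 5: wait = 38
Sum of waiting times = 82
Average waiting time = 82/5 = 16.4

16.4


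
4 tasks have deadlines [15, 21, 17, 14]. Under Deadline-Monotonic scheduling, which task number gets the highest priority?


Sort tasks by relative deadline (ascending):
  Task 4: deadline = 14
  Task 1: deadline = 15
  Task 3: deadline = 17
  Task 2: deadline = 21
Priority order (highest first): [4, 1, 3, 2]
Highest priority task = 4

4


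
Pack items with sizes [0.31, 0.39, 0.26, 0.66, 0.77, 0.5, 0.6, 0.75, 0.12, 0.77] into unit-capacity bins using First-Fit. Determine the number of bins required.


Place items sequentially using First-Fit:
  Item 0.31 -> new Bin 1
  Item 0.39 -> Bin 1 (now 0.7)
  Item 0.26 -> Bin 1 (now 0.96)
  Item 0.66 -> new Bin 2
  Item 0.77 -> new Bin 3
  Item 0.5 -> new Bin 4
  Item 0.6 -> new Bin 5
  Item 0.75 -> new Bin 6
  Item 0.12 -> Bin 2 (now 0.78)
  Item 0.77 -> new Bin 7
Total bins used = 7

7


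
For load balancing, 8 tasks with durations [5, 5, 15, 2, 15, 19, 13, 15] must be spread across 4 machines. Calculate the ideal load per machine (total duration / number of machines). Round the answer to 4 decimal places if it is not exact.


Total processing time = 5 + 5 + 15 + 2 + 15 + 19 + 13 + 15 = 89
Number of machines = 4
Ideal balanced load = 89 / 4 = 22.25

22.25


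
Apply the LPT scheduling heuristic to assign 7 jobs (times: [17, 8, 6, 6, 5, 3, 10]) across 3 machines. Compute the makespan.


Sort jobs in decreasing order (LPT): [17, 10, 8, 6, 6, 5, 3]
Assign each job to the least loaded machine:
  Machine 1: jobs [17], load = 17
  Machine 2: jobs [10, 6, 3], load = 19
  Machine 3: jobs [8, 6, 5], load = 19
Makespan = max load = 19

19


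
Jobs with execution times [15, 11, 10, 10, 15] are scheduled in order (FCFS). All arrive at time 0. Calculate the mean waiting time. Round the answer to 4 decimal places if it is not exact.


FCFS order (as given): [15, 11, 10, 10, 15]
Waiting times:
  Job 1: wait = 0
  Job 2: wait = 15
  Job 3: wait = 26
  Job 4: wait = 36
  Job 5: wait = 46
Sum of waiting times = 123
Average waiting time = 123/5 = 24.6

24.6


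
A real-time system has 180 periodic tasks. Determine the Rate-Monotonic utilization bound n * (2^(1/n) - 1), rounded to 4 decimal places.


Compute 2^(1/180) = 1.0038582416
Subtract 1: 1.0038582416 - 1 = 0.0038582416
Multiply by n: 180 * 0.0038582416 = 0.6944834880
Round to 4 dp: 0.6945

0.6945


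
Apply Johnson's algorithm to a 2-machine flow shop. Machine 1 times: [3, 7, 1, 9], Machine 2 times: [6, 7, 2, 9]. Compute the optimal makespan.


Apply Johnson's rule:
  Group 1 (a <= b): [(3, 1, 2), (1, 3, 6), (2, 7, 7), (4, 9, 9)]
  Group 2 (a > b): []
Optimal job order: [3, 1, 2, 4]
Schedule:
  Job 3: M1 done at 1, M2 done at 3
  Job 1: M1 done at 4, M2 done at 10
  Job 2: M1 done at 11, M2 done at 18
  Job 4: M1 done at 20, M2 done at 29
Makespan = 29

29


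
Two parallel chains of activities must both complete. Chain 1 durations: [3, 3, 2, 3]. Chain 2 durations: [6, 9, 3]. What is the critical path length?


Path A total = 3 + 3 + 2 + 3 = 11
Path B total = 6 + 9 + 3 = 18
Critical path = longest path = max(11, 18) = 18

18


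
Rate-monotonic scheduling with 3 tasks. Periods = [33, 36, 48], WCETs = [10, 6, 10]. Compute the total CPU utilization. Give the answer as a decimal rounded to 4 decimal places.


Compute individual utilizations (exact fractions):
  Task 1: C/T = 10/33 (approx. 0.303)
  Task 2: C/T = 6/36 = 1/6 (approx. 0.1667)
  Task 3: C/T = 10/48 = 5/24 (approx. 0.2083)
Total utilization U = 10/33 + 1/6 + 5/24 = 179/264
Rounded to 4 decimal places: U = 0.6780
RM (Liu & Layland) bound for 3 tasks = 0.779763; compare with U = 179/264 (approx. 0.678030)
U <= bound, so schedulable by RM sufficient condition.

0.6780


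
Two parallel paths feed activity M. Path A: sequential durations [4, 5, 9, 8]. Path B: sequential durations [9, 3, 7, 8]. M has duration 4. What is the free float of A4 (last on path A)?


ES(A4) = sum of predecessors on chain A = 18
EF(A4) = ES + duration = 18 + 8 = 26
Successor of A4 is M. ES(M) = max(sum(A), sum(B)) = max(26, 27) = 27
Free float = ES(successor) - EF(current) = 27 - 26 = 1

1


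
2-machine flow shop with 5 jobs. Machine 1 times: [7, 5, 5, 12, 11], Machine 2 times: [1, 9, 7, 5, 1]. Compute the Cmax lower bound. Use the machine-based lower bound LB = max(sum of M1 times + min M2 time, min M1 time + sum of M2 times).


LB1 = sum(M1 times) + min(M2 times) = 40 + 1 = 41
LB2 = min(M1 times) + sum(M2 times) = 5 + 23 = 28
Lower bound = max(LB1, LB2) = max(41, 28) = 41

41


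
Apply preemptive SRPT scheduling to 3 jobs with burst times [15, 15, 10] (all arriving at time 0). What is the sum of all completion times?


Since all jobs arrive at t=0, SRPT equals SPT ordering.
SPT order: [10, 15, 15]
Completion times:
  Job 1: p=10, C=10
  Job 2: p=15, C=25
  Job 3: p=15, C=40
Total completion time = 10 + 25 + 40 = 75

75


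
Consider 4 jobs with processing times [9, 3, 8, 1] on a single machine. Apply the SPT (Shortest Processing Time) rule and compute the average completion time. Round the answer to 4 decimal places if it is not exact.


Sort jobs by processing time (SPT order): [1, 3, 8, 9]
Compute completion times sequentially:
  Job 1: processing = 1, completes at 1
  Job 2: processing = 3, completes at 4
  Job 3: processing = 8, completes at 12
  Job 4: processing = 9, completes at 21
Sum of completion times = 38
Average completion time = 38/4 = 9.5

9.5


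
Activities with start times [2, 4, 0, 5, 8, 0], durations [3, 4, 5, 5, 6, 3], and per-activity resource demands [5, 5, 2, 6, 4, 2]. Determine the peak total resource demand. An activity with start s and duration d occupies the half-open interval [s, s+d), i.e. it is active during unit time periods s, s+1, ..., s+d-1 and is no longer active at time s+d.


Each activity i is active on [start_i, start_i + duration_i).
Compute total resource usage per time slot:
  t=0: active resources = [2, 2], total = 4
  t=1: active resources = [2, 2], total = 4
  t=2: active resources = [5, 2, 2], total = 9
  t=3: active resources = [5, 2], total = 7
  t=4: active resources = [5, 5, 2], total = 12
  t=5: active resources = [5, 6], total = 11
  t=6: active resources = [5, 6], total = 11
  t=7: active resources = [5, 6], total = 11
  t=8: active resources = [6, 4], total = 10
  t=9: active resources = [6, 4], total = 10
  t=10: active resources = [4], total = 4
  t=11: active resources = [4], total = 4
  t=12: active resources = [4], total = 4
  t=13: active resources = [4], total = 4
Peak resource demand = 12

12


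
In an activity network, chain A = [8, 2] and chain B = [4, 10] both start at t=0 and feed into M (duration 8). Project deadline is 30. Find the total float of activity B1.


Forward pass: ES(B1) = sum of predecessors on chain B = 0
EF = ES + duration = 0 + 4 = 4
Backward pass: LF(M) = deadline = 30; LS(M) = 30 - 8 = 22
LF(B1) = LS(M) - sum(successors on chain B) = 22 - 10 = 12
LS = LF - duration = 12 - 4 = 8
Total float = LS - ES = 8 - 0 = 8

8


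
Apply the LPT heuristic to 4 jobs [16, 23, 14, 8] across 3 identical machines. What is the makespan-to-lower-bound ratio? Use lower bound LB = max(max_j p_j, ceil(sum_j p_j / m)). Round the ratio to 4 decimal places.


LPT order: [23, 16, 14, 8]
Machine loads after assignment: [23, 16, 22]
LPT makespan = 23
Lower bound = max(max_job, ceil(total/3)) = max(23, 21) = 23
Ratio = 23 / 23 = 1.0

1.0


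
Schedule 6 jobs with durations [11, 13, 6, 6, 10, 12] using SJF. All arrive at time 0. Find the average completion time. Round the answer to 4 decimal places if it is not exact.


SJF order (ascending): [6, 6, 10, 11, 12, 13]
Completion times:
  Job 1: burst=6, C=6
  Job 2: burst=6, C=12
  Job 3: burst=10, C=22
  Job 4: burst=11, C=33
  Job 5: burst=12, C=45
  Job 6: burst=13, C=58
Average completion = 176/6 = 29.3333

29.3333


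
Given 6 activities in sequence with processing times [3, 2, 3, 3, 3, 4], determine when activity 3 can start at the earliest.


Activity 3 starts after activities 1 through 2 complete.
Predecessor durations: [3, 2]
ES = 3 + 2 = 5

5


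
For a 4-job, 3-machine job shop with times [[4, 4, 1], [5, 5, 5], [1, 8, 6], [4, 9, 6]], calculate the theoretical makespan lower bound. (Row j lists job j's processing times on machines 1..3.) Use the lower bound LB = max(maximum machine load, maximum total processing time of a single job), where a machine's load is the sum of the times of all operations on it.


Machine loads:
  Machine 1: 4 + 5 + 1 + 4 = 14
  Machine 2: 4 + 5 + 8 + 9 = 26
  Machine 3: 1 + 5 + 6 + 6 = 18
Max machine load = 26
Job totals:
  Job 1: 9
  Job 2: 15
  Job 3: 15
  Job 4: 19
Max job total = 19
Lower bound = max(26, 19) = 26

26


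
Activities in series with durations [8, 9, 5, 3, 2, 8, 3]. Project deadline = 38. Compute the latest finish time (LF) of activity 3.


LF(activity 3) = deadline - sum of successor durations
Successors: activities 4 through 7 with durations [3, 2, 8, 3]
Sum of successor durations = 16
LF = 38 - 16 = 22

22


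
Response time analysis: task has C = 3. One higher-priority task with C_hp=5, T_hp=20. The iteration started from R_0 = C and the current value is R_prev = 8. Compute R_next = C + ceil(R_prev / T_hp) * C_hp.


R_next = C + ceil(R_prev / T_hp) * C_hp
ceil(8 / 20) = ceil(0.4) = 1
Interference = 1 * 5 = 5
R_next = 3 + 5 = 8
R_next = R_prev, so the iteration has converged (response time = 8).

8


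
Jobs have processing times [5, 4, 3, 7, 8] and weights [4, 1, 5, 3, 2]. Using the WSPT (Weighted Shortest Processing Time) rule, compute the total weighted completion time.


Compute p/w ratios and sort ascending (WSPT): [(3, 5), (5, 4), (7, 3), (4, 1), (8, 2)]
Compute weighted completion times:
  Job (p=3,w=5): C=3, w*C=5*3=15
  Job (p=5,w=4): C=8, w*C=4*8=32
  Job (p=7,w=3): C=15, w*C=3*15=45
  Job (p=4,w=1): C=19, w*C=1*19=19
  Job (p=8,w=2): C=27, w*C=2*27=54
Total weighted completion time = 165

165


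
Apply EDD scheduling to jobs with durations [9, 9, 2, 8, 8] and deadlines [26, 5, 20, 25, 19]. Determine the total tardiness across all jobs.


Sort by due date (EDD order): [(9, 5), (8, 19), (2, 20), (8, 25), (9, 26)]
Compute completion times and tardiness:
  Job 1: p=9, d=5, C=9, tardiness=max(0,9-5)=4
  Job 2: p=8, d=19, C=17, tardiness=max(0,17-19)=0
  Job 3: p=2, d=20, C=19, tardiness=max(0,19-20)=0
  Job 4: p=8, d=25, C=27, tardiness=max(0,27-25)=2
  Job 5: p=9, d=26, C=36, tardiness=max(0,36-26)=10
Total tardiness = 16

16


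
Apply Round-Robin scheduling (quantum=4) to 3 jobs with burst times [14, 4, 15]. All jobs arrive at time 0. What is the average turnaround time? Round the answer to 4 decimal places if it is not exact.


Time quantum = 4
Execution trace:
  J1 runs 4 units, time = 4
  J2 runs 4 units, time = 8
  J3 runs 4 units, time = 12
  J1 runs 4 units, time = 16
  J3 runs 4 units, time = 20
  J1 runs 4 units, time = 24
  J3 runs 4 units, time = 28
  J1 runs 2 units, time = 30
  J3 runs 3 units, time = 33
Finish times: [30, 8, 33]
Average turnaround = 71/3 = 23.6667

23.6667


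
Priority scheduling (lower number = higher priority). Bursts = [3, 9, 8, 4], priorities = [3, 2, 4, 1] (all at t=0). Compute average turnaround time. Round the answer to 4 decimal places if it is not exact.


Sort by priority (ascending = highest first):
Order: [(1, 4), (2, 9), (3, 3), (4, 8)]
Completion times:
  Priority 1, burst=4, C=4
  Priority 2, burst=9, C=13
  Priority 3, burst=3, C=16
  Priority 4, burst=8, C=24
Average turnaround = 57/4 = 14.25

14.25


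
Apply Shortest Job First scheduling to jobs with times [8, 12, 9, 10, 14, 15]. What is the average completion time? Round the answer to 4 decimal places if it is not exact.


SJF order (ascending): [8, 9, 10, 12, 14, 15]
Completion times:
  Job 1: burst=8, C=8
  Job 2: burst=9, C=17
  Job 3: burst=10, C=27
  Job 4: burst=12, C=39
  Job 5: burst=14, C=53
  Job 6: burst=15, C=68
Average completion = 212/6 = 35.3333

35.3333


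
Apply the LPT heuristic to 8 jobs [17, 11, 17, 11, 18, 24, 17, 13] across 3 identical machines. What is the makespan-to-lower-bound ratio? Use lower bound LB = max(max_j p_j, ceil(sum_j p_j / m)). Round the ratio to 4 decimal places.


LPT order: [24, 18, 17, 17, 17, 13, 11, 11]
Machine loads after assignment: [37, 46, 45]
LPT makespan = 46
Lower bound = max(max_job, ceil(total/3)) = max(24, 43) = 43
Ratio = 46 / 43 = 1.0698

1.0698


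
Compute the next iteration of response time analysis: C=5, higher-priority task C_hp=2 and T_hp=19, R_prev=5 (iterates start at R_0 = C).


R_next = C + ceil(R_prev / T_hp) * C_hp
ceil(5 / 19) = ceil(0.2632) = 1
Interference = 1 * 2 = 2
R_next = 5 + 2 = 7

7


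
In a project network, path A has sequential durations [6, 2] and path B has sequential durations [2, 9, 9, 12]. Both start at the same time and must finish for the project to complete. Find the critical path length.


Path A total = 6 + 2 = 8
Path B total = 2 + 9 + 9 + 12 = 32
Critical path = longest path = max(8, 32) = 32

32


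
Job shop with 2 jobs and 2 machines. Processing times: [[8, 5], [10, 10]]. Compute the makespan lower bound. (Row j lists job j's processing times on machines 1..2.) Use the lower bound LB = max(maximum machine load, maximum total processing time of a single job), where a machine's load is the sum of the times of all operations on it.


Machine loads:
  Machine 1: 8 + 10 = 18
  Machine 2: 5 + 10 = 15
Max machine load = 18
Job totals:
  Job 1: 13
  Job 2: 20
Max job total = 20
Lower bound = max(18, 20) = 20

20


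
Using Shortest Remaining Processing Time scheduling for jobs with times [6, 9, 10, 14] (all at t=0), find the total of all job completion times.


Since all jobs arrive at t=0, SRPT equals SPT ordering.
SPT order: [6, 9, 10, 14]
Completion times:
  Job 1: p=6, C=6
  Job 2: p=9, C=15
  Job 3: p=10, C=25
  Job 4: p=14, C=39
Total completion time = 6 + 15 + 25 + 39 = 85

85


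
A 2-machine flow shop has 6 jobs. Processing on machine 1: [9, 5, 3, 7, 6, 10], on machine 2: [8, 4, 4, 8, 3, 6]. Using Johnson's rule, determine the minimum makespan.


Apply Johnson's rule:
  Group 1 (a <= b): [(3, 3, 4), (4, 7, 8)]
  Group 2 (a > b): [(1, 9, 8), (6, 10, 6), (2, 5, 4), (5, 6, 3)]
Optimal job order: [3, 4, 1, 6, 2, 5]
Schedule:
  Job 3: M1 done at 3, M2 done at 7
  Job 4: M1 done at 10, M2 done at 18
  Job 1: M1 done at 19, M2 done at 27
  Job 6: M1 done at 29, M2 done at 35
  Job 2: M1 done at 34, M2 done at 39
  Job 5: M1 done at 40, M2 done at 43
Makespan = 43

43


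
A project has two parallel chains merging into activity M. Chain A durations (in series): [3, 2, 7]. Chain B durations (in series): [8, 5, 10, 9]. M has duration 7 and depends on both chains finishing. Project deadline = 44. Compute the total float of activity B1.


Forward pass: ES(B1) = sum of predecessors on chain B = 0
EF = ES + duration = 0 + 8 = 8
Backward pass: LF(M) = deadline = 44; LS(M) = 44 - 7 = 37
LF(B1) = LS(M) - sum(successors on chain B) = 37 - 24 = 13
LS = LF - duration = 13 - 8 = 5
Total float = LS - ES = 5 - 0 = 5

5


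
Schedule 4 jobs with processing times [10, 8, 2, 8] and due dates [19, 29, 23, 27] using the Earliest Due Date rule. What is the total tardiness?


Sort by due date (EDD order): [(10, 19), (2, 23), (8, 27), (8, 29)]
Compute completion times and tardiness:
  Job 1: p=10, d=19, C=10, tardiness=max(0,10-19)=0
  Job 2: p=2, d=23, C=12, tardiness=max(0,12-23)=0
  Job 3: p=8, d=27, C=20, tardiness=max(0,20-27)=0
  Job 4: p=8, d=29, C=28, tardiness=max(0,28-29)=0
Total tardiness = 0

0


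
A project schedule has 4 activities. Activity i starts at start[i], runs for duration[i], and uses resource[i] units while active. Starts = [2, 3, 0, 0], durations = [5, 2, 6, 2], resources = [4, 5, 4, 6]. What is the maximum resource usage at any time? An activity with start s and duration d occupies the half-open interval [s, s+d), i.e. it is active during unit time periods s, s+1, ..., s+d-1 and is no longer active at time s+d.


Each activity i is active on [start_i, start_i + duration_i).
Compute total resource usage per time slot:
  t=0: active resources = [4, 6], total = 10
  t=1: active resources = [4, 6], total = 10
  t=2: active resources = [4, 4], total = 8
  t=3: active resources = [4, 5, 4], total = 13
  t=4: active resources = [4, 5, 4], total = 13
  t=5: active resources = [4, 4], total = 8
  t=6: active resources = [4], total = 4
Peak resource demand = 13

13
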